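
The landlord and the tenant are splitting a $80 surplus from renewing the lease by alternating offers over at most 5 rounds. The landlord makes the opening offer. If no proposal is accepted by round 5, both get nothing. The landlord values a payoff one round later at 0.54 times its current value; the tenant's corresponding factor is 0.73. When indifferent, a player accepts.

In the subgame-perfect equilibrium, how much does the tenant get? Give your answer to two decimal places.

37.45

Round 5 (the landlord proposes): the tenant will accept anything ≥ 0, so the landlord offers 0 and keeps 80.
Round 4 (the tenant proposes): the landlord can get 80 next round, worth 0.54 × 80 = 43.2 now. The tenant offers 43.2 and keeps 80 − 43.2 = 36.8.
Round 3 (the landlord proposes): the tenant can get 36.8 next round, worth 0.73 × 36.8 = 26.864 now. The landlord offers 26.864 and keeps 80 − 26.864 = 53.136.
Round 2 (the tenant proposes): the landlord can get 53.136 next round, worth 0.54 × 53.136 = 28.69344 now, so the tenant offers 28.69344, keeping 51.30656.
Round 1 (the landlord proposes): the tenant can get 51.30656 next round, worth 0.73 × 51.30656 = 37.4537888 now. The landlord offers 37.4537888 and keeps 80 − 37.4537888 = 42.5462112.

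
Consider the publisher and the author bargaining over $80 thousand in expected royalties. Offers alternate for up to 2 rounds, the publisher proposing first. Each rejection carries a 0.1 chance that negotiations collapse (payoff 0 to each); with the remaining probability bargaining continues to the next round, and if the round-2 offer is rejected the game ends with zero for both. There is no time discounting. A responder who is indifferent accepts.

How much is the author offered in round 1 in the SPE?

72

Round 2 (the author proposes): rejection yields 0 for the publisher; the author offers 0 and keeps 80.
Round 1 (the publisher proposes): rejecting gives the author an expected 0.9 × 80 = 72, so the publisher offers 72, keeping 8.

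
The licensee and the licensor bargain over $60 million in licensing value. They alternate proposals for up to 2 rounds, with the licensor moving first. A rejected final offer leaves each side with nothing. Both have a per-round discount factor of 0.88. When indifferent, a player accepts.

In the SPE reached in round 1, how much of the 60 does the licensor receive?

By backward induction:
Round 2 (the licensee proposes): rejection yields 0 for the licensor; the licensee offers 0 and keeps 60.
Round 1 (the licensor proposes): the licensee can get 60 next round, worth 0.88 × 60 = 52.8 now. The licensor offers 52.8 and keeps 60 − 52.8 = 7.2.

7.2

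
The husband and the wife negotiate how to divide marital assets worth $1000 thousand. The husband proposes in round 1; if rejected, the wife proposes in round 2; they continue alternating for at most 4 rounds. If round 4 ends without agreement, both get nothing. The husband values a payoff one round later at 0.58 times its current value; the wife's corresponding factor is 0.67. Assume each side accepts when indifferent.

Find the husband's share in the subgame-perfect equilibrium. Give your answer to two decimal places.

458.24

By backward induction:
Round 4 (the wife proposes): rejection yields 0 for the husband; the wife offers 0 and keeps 1000.
Round 3 (the husband proposes): the wife can get 1000 next round, worth 0.67 × 1000 = 670 now; the husband offers that and keeps 330.
Round 2 (the wife proposes): the husband can get 330 next round, worth 0.58 × 330 = 191.4 now. The wife offers 191.4 and keeps 1000 − 191.4 = 808.6.
Round 1 (the husband proposes): the wife can get 808.6 next round, worth 0.67 × 808.6 = 541.762 now, so the husband offers 541.762, keeping 458.238.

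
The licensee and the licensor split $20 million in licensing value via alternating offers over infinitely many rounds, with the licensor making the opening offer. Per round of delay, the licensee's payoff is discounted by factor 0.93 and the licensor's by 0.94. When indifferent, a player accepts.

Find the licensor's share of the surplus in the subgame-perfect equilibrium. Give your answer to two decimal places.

11.13

When the licensor proposes, the licensee accepts any offer worth at least 0.93 times what the licensee would get by proposing next round; and vice versa.
This gives x = 20 − 0.93y and y = 20 − 0.94x, where x and y are each side's share when it proposes.
Hence (1 − 0.93·0.94)x = 20(1 − 0.93), i.e. 0.1258·x = 1.4.
x ≈ 11.1288; the licensee's share is 20 − x ≈ 8.8712.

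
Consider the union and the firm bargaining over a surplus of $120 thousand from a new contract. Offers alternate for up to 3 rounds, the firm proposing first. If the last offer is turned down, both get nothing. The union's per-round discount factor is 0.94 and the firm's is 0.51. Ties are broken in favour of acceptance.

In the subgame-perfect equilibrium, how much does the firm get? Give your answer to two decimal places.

Round 3 (the firm proposes): rejection yields 0 for the union; the firm offers 0 and keeps 120.
Round 2 (the union proposes): the firm can get 120 next round, worth 0.51 × 120 = 61.2 now, so the union offers 61.2, keeping 58.8.
Round 1 (the firm proposes): the union can get 58.8 next round, worth 0.94 × 58.8 = 55.272 now; the firm offers that and keeps 64.728.

64.73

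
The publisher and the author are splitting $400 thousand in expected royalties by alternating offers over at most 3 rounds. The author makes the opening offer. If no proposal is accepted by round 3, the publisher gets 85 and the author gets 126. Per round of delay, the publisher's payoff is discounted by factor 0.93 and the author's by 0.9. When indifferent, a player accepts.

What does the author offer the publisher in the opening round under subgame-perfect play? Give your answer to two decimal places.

108.35

Round 3 (the author proposes): the publisher gets 85 if talks fail, so the author offers 85 and keeps 315.
Round 2 (the publisher proposes): the author can get 315 next round, worth 0.9 × 315 = 283.5 now; the publisher offers that and keeps 116.5.
Round 1 (the author proposes): the publisher can get 116.5 next round, worth 0.93 × 116.5 = 108.345 now. The author offers 108.345 and keeps 400 − 108.345 = 291.655.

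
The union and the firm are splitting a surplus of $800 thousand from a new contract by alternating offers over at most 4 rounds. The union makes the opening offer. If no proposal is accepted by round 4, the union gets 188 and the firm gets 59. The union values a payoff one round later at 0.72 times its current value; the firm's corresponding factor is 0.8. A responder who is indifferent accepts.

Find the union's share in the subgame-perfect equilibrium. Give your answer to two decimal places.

338.79

Round 4 (the firm proposes): the union gets 188 if talks fail, so the firm offers 188 and keeps 612.
Round 3 (the union proposes): the firm can get 612 next round, worth 0.8 × 612 = 489.6 now. The union offers 489.6 and keeps 800 − 489.6 = 310.4.
Round 2 (the firm proposes): the union can get 310.4 next round, worth 0.72 × 310.4 = 223.488 now. The firm offers 223.488 and keeps 800 − 223.488 = 576.512.
Round 1 (the union proposes): the firm can get 576.512 next round, worth 0.8 × 576.512 = 461.2096 now; the union offers that and keeps 338.7904.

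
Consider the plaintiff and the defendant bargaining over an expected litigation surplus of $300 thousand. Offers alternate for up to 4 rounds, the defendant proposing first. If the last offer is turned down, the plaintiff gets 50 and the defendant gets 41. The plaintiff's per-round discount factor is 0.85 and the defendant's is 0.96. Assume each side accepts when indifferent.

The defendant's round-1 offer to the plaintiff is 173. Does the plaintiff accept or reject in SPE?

Work out the plaintiff's continuation value if the offer is rejected.
Round 4 (the plaintiff proposes): the defendant gets 41 if talks fail, so the plaintiff offers 41 and keeps 259.
Round 3 (the defendant proposes): the plaintiff can get 259 next round, worth 0.85 × 259 = 220.15 now; the defendant offers that and keeps 79.85.
Round 2 (the plaintiff proposes): the defendant can get 79.85 next round, worth 0.96 × 79.85 = 76.656 now; the plaintiff offers that and keeps 223.344.
So by rejecting in round 1, the plaintiff gets 223.344 next round, worth 0.85 × 223.344 = 189.8424 now.
Offer 173 < 189.8424, so the plaintiff rejects.

Reject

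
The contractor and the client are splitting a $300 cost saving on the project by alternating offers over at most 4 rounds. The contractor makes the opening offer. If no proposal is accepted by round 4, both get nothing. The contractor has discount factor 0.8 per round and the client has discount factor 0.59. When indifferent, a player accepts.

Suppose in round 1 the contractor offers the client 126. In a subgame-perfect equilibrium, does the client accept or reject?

Accept

Round 4 (the client proposes): rejection yields 0 for the contractor; the client offers 0 and keeps 300.
Round 3 (the contractor proposes): the client can get 300 next round, worth 0.59 × 300 = 177 now. The contractor offers 177 and keeps 300 − 177 = 123.
Round 2 (the client proposes): the contractor can get 123 next round, worth 0.8 × 123 = 98.4 now. The client offers 98.4 and keeps 300 − 98.4 = 201.6.
So by rejecting in round 1, the client gets 201.6 next round, worth 0.59 × 201.6 = 118.944 now.
Offer 126 ≥ 118.944, so the client accepts.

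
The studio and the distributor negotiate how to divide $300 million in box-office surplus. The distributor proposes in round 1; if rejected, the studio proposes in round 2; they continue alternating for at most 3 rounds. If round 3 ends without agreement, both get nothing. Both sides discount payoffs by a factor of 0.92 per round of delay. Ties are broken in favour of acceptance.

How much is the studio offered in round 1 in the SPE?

22.08

Round 3 (the distributor proposes): the studio will accept anything ≥ 0, so the distributor offers 0 and keeps 300.
Round 2 (the studio proposes): the distributor can get 300 next round, worth 0.92 × 300 = 276 now, so the studio offers 276, keeping 24.
Round 1 (the distributor proposes): the studio can get 24 next round, worth 0.92 × 24 = 22.08 now; the distributor offers that and keeps 277.92.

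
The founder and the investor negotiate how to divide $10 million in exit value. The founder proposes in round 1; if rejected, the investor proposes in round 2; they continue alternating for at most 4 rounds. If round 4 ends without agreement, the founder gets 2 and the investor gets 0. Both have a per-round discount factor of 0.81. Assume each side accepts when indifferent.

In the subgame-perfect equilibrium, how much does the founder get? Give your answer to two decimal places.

Round 4 (the investor proposes): the founder gets 2 if talks fail, so the investor offers 2 and keeps 8.
Round 3 (the founder proposes): the investor can get 8 next round, worth 0.81 × 8 = 6.48 now. The founder offers 6.48 and keeps 10 − 6.48 = 3.52.
Round 2 (the investor proposes): the founder can get 3.52 next round, worth 0.81 × 3.52 = 2.8512 now; the investor offers that and keeps 7.1488.
Round 1 (the founder proposes): the investor can get 7.1488 next round, worth 0.81 × 7.1488 = 5.790528 now. The founder offers 5.790528 and keeps 10 − 5.790528 = 4.209472.

4.21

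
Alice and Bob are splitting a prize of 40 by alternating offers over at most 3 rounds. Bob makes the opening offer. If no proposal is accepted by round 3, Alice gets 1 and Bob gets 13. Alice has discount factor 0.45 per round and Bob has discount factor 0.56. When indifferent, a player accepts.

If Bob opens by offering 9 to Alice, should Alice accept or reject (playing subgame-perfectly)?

Round 3 (Bob proposes): Alice gets 1 if talks fail, so Bob offers 1 and keeps 39.
Round 2 (Alice proposes): Bob can get 39 next round, worth 0.56 × 39 = 21.84 now; Alice offers that and keeps 18.16.
So by rejecting in round 1, Alice gets 18.16 next round, worth 0.45 × 18.16 = 8.172 now.
Offer 9 ≥ 8.172, so Alice accepts.

Accept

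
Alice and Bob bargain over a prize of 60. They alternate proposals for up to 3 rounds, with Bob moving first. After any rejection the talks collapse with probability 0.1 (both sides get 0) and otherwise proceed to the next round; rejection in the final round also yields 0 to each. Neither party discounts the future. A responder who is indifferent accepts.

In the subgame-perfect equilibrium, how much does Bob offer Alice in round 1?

Round 3 (Bob proposes): rejection yields 0 for Alice; Bob offers 0 and keeps 60.
Round 2 (Alice proposes): rejecting gives Bob an expected 0.9 × 60 = 54. Alice offers 54 and keeps 60 − 54 = 6.
Round 1 (Bob proposes): rejecting gives Alice an expected 0.9 × 6 = 5.4; Bob offers that and keeps 54.6.

5.4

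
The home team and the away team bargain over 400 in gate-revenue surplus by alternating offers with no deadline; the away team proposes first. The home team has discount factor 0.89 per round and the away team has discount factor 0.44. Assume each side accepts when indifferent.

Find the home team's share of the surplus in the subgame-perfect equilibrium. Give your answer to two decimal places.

In a stationary SPE each proposer offers the other exactly their discounted continuation value.
If the away team keeps x when proposing and the home team keeps y when proposing, then x = 400 − 0.89y and y = 400 − 0.44x.
Solving: x = 400(1 − 0.89) / (1 − 0.44·0.89) = 44 / 0.6084 ≈ 72.3208.
The home team gets 400 − 72.3208 ≈ 327.6792.

327.68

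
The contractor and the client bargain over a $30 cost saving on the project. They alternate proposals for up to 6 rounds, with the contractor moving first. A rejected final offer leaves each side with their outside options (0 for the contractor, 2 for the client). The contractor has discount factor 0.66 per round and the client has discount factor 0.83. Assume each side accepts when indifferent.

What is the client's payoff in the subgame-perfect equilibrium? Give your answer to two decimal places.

By backward induction:
Round 6 (the client proposes): rejection yields 0 for the contractor; the client offers 0 and keeps 30.
Round 5 (the contractor proposes): the client can get 30 next round, worth 0.83 × 30 = 24.9 now, so the contractor offers 24.9, keeping 5.1.
Round 4 (the client proposes): the contractor can get 5.1 next round, worth 0.66 × 5.1 = 3.366 now. The client offers 3.366 and keeps 30 − 3.366 = 26.634.
Round 3 (the contractor proposes): the client can get 26.634 next round, worth 0.83 × 26.634 = 22.10622 now. The contractor offers 22.10622 and keeps 30 − 22.10622 = 7.89378.
Round 2 (the client proposes): the contractor can get 7.89378 next round, worth 0.66 × 7.89378 = 5.2098948 now; the client offers that and keeps 24.7901052.
Round 1 (the contractor proposes): the client can get 24.7901052 next round, worth 0.83 × 24.7901052 = 20.575787316 now. The contractor offers 20.575787316 and keeps 30 − 20.575787316 = 9.424212684.

20.58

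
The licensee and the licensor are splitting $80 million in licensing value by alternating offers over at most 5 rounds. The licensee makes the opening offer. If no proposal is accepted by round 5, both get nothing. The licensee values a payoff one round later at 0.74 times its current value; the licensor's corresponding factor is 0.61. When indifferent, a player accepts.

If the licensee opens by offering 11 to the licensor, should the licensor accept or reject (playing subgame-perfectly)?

Work out the licensor's continuation value if the offer is rejected.
Round 5 (the licensee proposes): rejection yields 0 for the licensor; the licensee offers 0 and keeps 80.
Round 4 (the licensor proposes): the licensee can get 80 next round, worth 0.74 × 80 = 59.2 now. The licensor offers 59.2 and keeps 80 − 59.2 = 20.8.
Round 3 (the licensee proposes): the licensor can get 20.8 next round, worth 0.61 × 20.8 = 12.688 now. The licensee offers 12.688 and keeps 80 − 12.688 = 67.312.
Round 2 (the licensor proposes): the licensee can get 67.312 next round, worth 0.74 × 67.312 = 49.81088 now. The licensor offers 49.81088 and keeps 80 − 49.81088 = 30.18912.
So by rejecting in round 1, the licensor gets 30.18912 next round, worth 0.61 × 30.18912 = 18.4153632 now.
Offer 11 < 18.4153632, so the licensor rejects.

Reject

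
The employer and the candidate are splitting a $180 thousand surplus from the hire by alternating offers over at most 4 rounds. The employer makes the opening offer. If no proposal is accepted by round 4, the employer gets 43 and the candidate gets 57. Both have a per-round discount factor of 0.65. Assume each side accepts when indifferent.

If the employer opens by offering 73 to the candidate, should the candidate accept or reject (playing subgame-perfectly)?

Round 4 (the candidate proposes): the employer gets 43 if talks fail, so the candidate offers 43 and keeps 137.
Round 3 (the employer proposes): the candidate can get 137 next round, worth 0.65 × 137 = 89.05 now, so the employer offers 89.05, keeping 90.95.
Round 2 (the candidate proposes): the employer can get 90.95 next round, worth 0.65 × 90.95 = 59.1175 now; the candidate offers that and keeps 120.8825.
So by rejecting in round 1, the candidate gets 120.8825 next round, worth 0.65 × 120.8825 = 78.573625 now.
Offer 73 < 78.573625, so the candidate rejects.

Reject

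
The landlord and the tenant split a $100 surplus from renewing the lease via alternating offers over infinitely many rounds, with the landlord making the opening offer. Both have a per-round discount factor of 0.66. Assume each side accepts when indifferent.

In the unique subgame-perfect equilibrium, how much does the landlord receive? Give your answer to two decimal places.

When the landlord proposes, the tenant accepts any offer worth at least 0.66 times what the tenant would get by proposing next round; and vice versa.
This gives x = 100 − 0.66y and y = 100 − 0.66x, where x and y are each side's share when it proposes.
Hence (1 − 0.66·0.66)x = 100(1 − 0.66), i.e. 0.5644·x = 34.
x ≈ 60.2410; the tenant's share is 100 − x ≈ 39.7590.

60.24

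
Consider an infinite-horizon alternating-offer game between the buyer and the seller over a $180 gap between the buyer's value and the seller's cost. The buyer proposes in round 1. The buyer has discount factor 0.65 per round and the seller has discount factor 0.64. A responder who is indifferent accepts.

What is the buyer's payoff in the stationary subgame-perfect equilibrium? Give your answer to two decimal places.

When the buyer proposes, the seller accepts any offer worth at least 0.64 times what the seller would get by proposing next round; and vice versa.
This gives x = 180 − 0.64y and y = 180 − 0.65x, where x and y are each side's share when it proposes.
Hence (1 − 0.64·0.65)x = 180(1 − 0.64), i.e. 0.584·x = 64.8.
x ≈ 110.9589; the seller's share is 180 − x ≈ 69.0411.

110.96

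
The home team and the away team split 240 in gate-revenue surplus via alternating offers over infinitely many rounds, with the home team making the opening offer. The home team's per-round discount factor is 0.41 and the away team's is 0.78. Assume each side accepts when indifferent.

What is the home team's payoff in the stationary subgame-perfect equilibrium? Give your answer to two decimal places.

77.62

In a stationary SPE each proposer offers the other exactly their discounted continuation value.
If the home team keeps x when proposing and the away team keeps y when proposing, then x = 240 − 0.78y and y = 240 − 0.41x.
Solving: x = 240(1 − 0.78) / (1 − 0.41·0.78) = 52.8 / 0.6802 ≈ 77.6242.
The away team gets 240 − 77.6242 ≈ 162.3758.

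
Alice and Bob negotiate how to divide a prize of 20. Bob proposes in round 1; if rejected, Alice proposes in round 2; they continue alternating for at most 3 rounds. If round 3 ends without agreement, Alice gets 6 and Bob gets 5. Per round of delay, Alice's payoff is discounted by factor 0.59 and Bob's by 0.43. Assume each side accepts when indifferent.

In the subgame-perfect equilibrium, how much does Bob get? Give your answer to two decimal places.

11.75

By backward induction:
Round 3 (Bob proposes): Alice gets 6 if talks fail, so Bob offers 6 and keeps 14.
Round 2 (Alice proposes): Bob can get 14 next round, worth 0.43 × 14 = 6.02 now, so Alice offers 6.02, keeping 13.98.
Round 1 (Bob proposes): Alice can get 13.98 next round, worth 0.59 × 13.98 = 8.2482 now; Bob offers that and keeps 11.7518.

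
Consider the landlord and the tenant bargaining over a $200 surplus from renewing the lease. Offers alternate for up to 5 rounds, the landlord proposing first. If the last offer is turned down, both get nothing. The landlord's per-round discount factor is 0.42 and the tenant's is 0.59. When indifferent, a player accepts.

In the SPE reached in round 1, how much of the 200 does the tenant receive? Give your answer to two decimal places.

Work backward from the last round.
Round 5 (the landlord proposes): rejection yields 0 for the tenant; the landlord offers 0 and keeps 200.
Round 4 (the tenant proposes): the landlord can get 200 next round, worth 0.42 × 200 = 84 now. The tenant offers 84 and keeps 200 − 84 = 116.
Round 3 (the landlord proposes): the tenant can get 116 next round, worth 0.59 × 116 = 68.44 now, so the landlord offers 68.44, keeping 131.56.
Round 2 (the tenant proposes): the landlord can get 131.56 next round, worth 0.42 × 131.56 = 55.2552 now. The tenant offers 55.2552 and keeps 200 − 55.2552 = 144.7448.
Round 1 (the landlord proposes): the tenant can get 144.7448 next round, worth 0.59 × 144.7448 = 85.399432 now, so the landlord offers 85.399432, keeping 114.600568.

85.40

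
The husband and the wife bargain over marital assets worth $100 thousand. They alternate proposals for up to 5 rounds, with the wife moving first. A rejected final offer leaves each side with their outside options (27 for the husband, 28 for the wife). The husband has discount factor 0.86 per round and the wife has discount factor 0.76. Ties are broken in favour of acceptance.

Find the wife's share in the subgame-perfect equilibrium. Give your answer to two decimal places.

54.34

By backward induction:
Round 5 (the wife proposes): the husband gets 27 if talks fail, so the wife offers 27 and keeps 73.
Round 4 (the husband proposes): the wife can get 73 next round, worth 0.76 × 73 = 55.48 now, so the husband offers 55.48, keeping 44.52.
Round 3 (the wife proposes): the husband can get 44.52 next round, worth 0.86 × 44.52 = 38.2872 now, so the wife offers 38.2872, keeping 61.7128.
Round 2 (the husband proposes): the wife can get 61.7128 next round, worth 0.76 × 61.7128 = 46.901728 now; the husband offers that and keeps 53.098272.
Round 1 (the wife proposes): the husband can get 53.098272 next round, worth 0.86 × 53.098272 = 45.66451392 now; the wife offers that and keeps 54.33548608.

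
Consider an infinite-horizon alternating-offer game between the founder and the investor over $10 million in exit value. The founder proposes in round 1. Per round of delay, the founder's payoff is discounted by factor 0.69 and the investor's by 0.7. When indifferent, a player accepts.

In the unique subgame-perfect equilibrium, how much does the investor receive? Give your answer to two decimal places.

In a stationary SPE each proposer offers the other exactly their discounted continuation value.
If the founder keeps x when proposing and the investor keeps y when proposing, then x = 10 − 0.7y and y = 10 − 0.69x.
Solving: x = 10(1 − 0.7) / (1 − 0.69·0.7) = 3 / 0.517 ≈ 5.8027.
The investor gets 10 − 5.8027 ≈ 4.1973.

4.20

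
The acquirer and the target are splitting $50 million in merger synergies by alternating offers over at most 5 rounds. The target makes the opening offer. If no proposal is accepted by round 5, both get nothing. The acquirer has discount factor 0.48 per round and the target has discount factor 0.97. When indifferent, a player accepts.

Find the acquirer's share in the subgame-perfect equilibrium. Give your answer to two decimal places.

1.06

Solve by backward induction from round 5.
Round 5 (the target proposes): rejection yields 0 for the acquirer; the target offers 0 and keeps 50.
Round 4 (the acquirer proposes): the target can get 50 next round, worth 0.97 × 50 = 48.5 now. The acquirer offers 48.5 and keeps 50 − 48.5 = 1.5.
Round 3 (the target proposes): the acquirer can get 1.5 next round, worth 0.48 × 1.5 = 0.72 now; the target offers that and keeps 49.28.
Round 2 (the acquirer proposes): the target can get 49.28 next round, worth 0.97 × 49.28 = 47.8016 now; the acquirer offers that and keeps 2.1984.
Round 1 (the target proposes): the acquirer can get 2.1984 next round, worth 0.48 × 2.1984 = 1.055232 now, so the target offers 1.055232, keeping 48.944768.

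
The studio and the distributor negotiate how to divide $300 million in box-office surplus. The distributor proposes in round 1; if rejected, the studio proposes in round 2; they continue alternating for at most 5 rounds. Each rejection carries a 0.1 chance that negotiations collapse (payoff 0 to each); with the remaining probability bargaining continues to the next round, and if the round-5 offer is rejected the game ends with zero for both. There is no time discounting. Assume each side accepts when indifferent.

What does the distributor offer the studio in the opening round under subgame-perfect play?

48.87

By backward induction:
Round 5 (the distributor proposes): the studio will accept anything ≥ 0, so the distributor offers 0 and keeps 300.
Round 4 (the studio proposes): rejecting gives the distributor an expected 0.9 × 300 = 270; the studio offers that and keeps 30.
Round 3 (the distributor proposes): rejecting gives the studio an expected 0.9 × 30 = 27. The distributor offers 27 and keeps 300 − 27 = 273.
Round 2 (the studio proposes): rejecting gives the distributor an expected 0.9 × 273 = 245.7; the studio offers that and keeps 54.3.
Round 1 (the distributor proposes): rejecting gives the studio an expected 0.9 × 54.3 = 48.87; the distributor offers that and keeps 251.13.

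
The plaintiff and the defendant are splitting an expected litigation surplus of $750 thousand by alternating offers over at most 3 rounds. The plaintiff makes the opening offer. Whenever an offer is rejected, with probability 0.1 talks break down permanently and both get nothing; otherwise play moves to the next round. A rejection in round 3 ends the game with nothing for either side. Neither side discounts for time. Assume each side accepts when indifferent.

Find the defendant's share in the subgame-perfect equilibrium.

Round 3 (the plaintiff proposes): the defendant will accept anything ≥ 0, so the plaintiff offers 0 and keeps 750.
Round 2 (the defendant proposes): rejecting gives the plaintiff an expected 0.9 × 750 = 675, so the defendant offers 675, keeping 75.
Round 1 (the plaintiff proposes): rejecting gives the defendant an expected 0.9 × 75 = 67.5; the plaintiff offers that and keeps 682.5.

67.5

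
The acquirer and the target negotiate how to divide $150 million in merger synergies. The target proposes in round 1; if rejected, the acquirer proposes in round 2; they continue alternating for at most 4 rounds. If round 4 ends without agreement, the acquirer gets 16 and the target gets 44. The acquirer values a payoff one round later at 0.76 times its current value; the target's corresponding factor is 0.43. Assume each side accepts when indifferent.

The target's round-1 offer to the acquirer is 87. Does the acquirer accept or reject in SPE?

Round 4 (the acquirer proposes): the target gets 44 if talks fail, so the acquirer offers 44 and keeps 106.
Round 3 (the target proposes): the acquirer can get 106 next round, worth 0.76 × 106 = 80.56 now. The target offers 80.56 and keeps 150 − 80.56 = 69.44.
Round 2 (the acquirer proposes): the target can get 69.44 next round, worth 0.43 × 69.44 = 29.8592 now; the acquirer offers that and keeps 120.1408.
So by rejecting in round 1, the acquirer gets 120.1408 next round, worth 0.76 × 120.1408 = 91.307008 now.
Offer 87 < 91.307008, so the acquirer rejects.

Reject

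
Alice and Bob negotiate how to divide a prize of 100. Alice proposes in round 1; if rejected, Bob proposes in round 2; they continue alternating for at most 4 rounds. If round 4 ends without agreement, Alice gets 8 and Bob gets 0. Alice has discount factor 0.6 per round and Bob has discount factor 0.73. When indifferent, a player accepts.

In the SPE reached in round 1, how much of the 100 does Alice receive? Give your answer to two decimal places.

41.38

Round 4 (Bob proposes): Alice gets 8 if talks fail, so Bob offers 8 and keeps 92.
Round 3 (Alice proposes): Bob can get 92 next round, worth 0.73 × 92 = 67.16 now; Alice offers that and keeps 32.84.
Round 2 (Bob proposes): Alice can get 32.84 next round, worth 0.6 × 32.84 = 19.704 now; Bob offers that and keeps 80.296.
Round 1 (Alice proposes): Bob can get 80.296 next round, worth 0.73 × 80.296 = 58.61608 now; Alice offers that and keeps 41.38392.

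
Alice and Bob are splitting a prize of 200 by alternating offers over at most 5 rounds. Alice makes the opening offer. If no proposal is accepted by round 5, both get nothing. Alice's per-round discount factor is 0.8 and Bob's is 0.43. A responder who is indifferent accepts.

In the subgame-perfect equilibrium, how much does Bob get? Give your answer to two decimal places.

23.12

Round 5 (Alice proposes): rejection yields 0 for Bob; Alice offers 0 and keeps 200.
Round 4 (Bob proposes): Alice can get 200 next round, worth 0.8 × 200 = 160 now, so Bob offers 160, keeping 40.
Round 3 (Alice proposes): Bob can get 40 next round, worth 0.43 × 40 = 17.2 now; Alice offers that and keeps 182.8.
Round 2 (Bob proposes): Alice can get 182.8 next round, worth 0.8 × 182.8 = 146.24 now; Bob offers that and keeps 53.76.
Round 1 (Alice proposes): Bob can get 53.76 next round, worth 0.43 × 53.76 = 23.1168 now. Alice offers 23.1168 and keeps 200 − 23.1168 = 176.8832.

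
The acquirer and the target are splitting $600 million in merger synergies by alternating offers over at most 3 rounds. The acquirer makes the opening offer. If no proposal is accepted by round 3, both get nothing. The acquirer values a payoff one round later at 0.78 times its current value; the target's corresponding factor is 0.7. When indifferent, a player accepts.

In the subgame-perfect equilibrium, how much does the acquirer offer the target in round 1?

Round 3 (the acquirer proposes): rejection yields 0 for the target; the acquirer offers 0 and keeps 600.
Round 2 (the target proposes): the acquirer can get 600 next round, worth 0.78 × 600 = 468 now, so the target offers 468, keeping 132.
Round 1 (the acquirer proposes): the target can get 132 next round, worth 0.7 × 132 = 92.4 now. The acquirer offers 92.4 and keeps 600 − 92.4 = 507.6.

92.4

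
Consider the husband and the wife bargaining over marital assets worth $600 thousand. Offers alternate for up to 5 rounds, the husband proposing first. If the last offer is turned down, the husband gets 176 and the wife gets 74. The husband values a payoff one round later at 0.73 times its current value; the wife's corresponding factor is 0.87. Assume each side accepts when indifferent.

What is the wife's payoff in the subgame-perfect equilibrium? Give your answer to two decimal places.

260.30

Round 5 (the husband proposes): the wife gets 74 if talks fail, so the husband offers 74 and keeps 526.
Round 4 (the wife proposes): the husband can get 526 next round, worth 0.73 × 526 = 383.98 now. The wife offers 383.98 and keeps 600 − 383.98 = 216.02.
Round 3 (the husband proposes): the wife can get 216.02 next round, worth 0.87 × 216.02 = 187.9374 now. The husband offers 187.9374 and keeps 600 − 187.9374 = 412.0626.
Round 2 (the wife proposes): the husband can get 412.0626 next round, worth 0.73 × 412.0626 = 300.805698 now, so the wife offers 300.805698, keeping 299.194302.
Round 1 (the husband proposes): the wife can get 299.194302 next round, worth 0.87 × 299.194302 = 260.29904274 now; the husband offers that and keeps 339.70095726.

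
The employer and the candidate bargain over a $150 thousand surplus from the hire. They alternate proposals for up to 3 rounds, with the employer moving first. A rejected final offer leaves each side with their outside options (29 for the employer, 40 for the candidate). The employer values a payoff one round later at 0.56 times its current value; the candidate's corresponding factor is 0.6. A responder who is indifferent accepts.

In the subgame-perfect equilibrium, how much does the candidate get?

53.04

Round 3 (the employer proposes): the candidate gets 40 if talks fail, so the employer offers 40 and keeps 110.
Round 2 (the candidate proposes): the employer can get 110 next round, worth 0.56 × 110 = 61.6 now, so the candidate offers 61.6, keeping 88.4.
Round 1 (the employer proposes): the candidate can get 88.4 next round, worth 0.6 × 88.4 = 53.04 now; the employer offers that and keeps 96.96.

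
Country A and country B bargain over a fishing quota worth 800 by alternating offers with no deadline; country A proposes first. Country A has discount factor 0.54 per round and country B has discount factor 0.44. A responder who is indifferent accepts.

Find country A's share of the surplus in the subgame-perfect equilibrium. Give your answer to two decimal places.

587.62

In a stationary SPE each proposer offers the other exactly their discounted continuation value.
If country A keeps x when proposing and country B keeps y when proposing, then x = 800 − 0.44y and y = 800 − 0.54x.
Solving: x = 800(1 − 0.44) / (1 − 0.54·0.44) = 448 / 0.7624 ≈ 587.6180.
Country B gets 800 − 587.6180 ≈ 212.3820.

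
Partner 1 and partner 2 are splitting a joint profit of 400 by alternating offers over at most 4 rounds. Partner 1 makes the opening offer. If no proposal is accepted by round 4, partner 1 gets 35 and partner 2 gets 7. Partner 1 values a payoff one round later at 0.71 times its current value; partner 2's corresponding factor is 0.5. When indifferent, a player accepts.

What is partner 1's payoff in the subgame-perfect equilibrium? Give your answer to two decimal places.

277.21

Solve by backward induction from round 4.
Round 4 (partner 2 proposes): partner 1 gets 35 if talks fail, so partner 2 offers 35 and keeps 365.
Round 3 (partner 1 proposes): partner 2 can get 365 next round, worth 0.5 × 365 = 182.5 now, so partner 1 offers 182.5, keeping 217.5.
Round 2 (partner 2 proposes): partner 1 can get 217.5 next round, worth 0.71 × 217.5 = 154.425 now; partner 2 offers that and keeps 245.575.
Round 1 (partner 1 proposes): partner 2 can get 245.575 next round, worth 0.5 × 245.575 = 122.7875 now. Partner 1 offers 122.7875 and keeps 400 − 122.7875 = 277.2125.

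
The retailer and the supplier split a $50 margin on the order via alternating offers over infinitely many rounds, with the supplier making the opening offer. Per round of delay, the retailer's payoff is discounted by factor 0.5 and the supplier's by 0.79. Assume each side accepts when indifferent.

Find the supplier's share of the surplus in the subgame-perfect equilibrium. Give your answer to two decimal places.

Let x be the supplier's share when the supplier proposes and y be the retailer's share when the retailer proposes.
The retailer accepts iff offered ≥ 0.5·y, so x = 50 − 0.5y. Symmetrically y = 50 − 0.79x.
Substituting: x = 50 − 0.5(50 − 0.79x), giving x(1 − 0.79·0.5) = 50(1 − 0.5).
So x = 50 × 0.5 / 0.605 ≈ 41.3223, and the retailer receives 50 − x ≈ 8.6777.

41.32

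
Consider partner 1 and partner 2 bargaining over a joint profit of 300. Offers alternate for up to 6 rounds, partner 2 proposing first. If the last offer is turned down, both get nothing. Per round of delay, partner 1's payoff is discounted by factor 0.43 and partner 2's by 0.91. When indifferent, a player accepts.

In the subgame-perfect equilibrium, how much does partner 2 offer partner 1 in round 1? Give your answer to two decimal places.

Round 6 (partner 1 proposes): rejection yields 0 for partner 2; partner 1 offers 0 and keeps 300.
Round 5 (partner 2 proposes): partner 1 can get 300 next round, worth 0.43 × 300 = 129 now. Partner 2 offers 129 and keeps 300 − 129 = 171.
Round 4 (partner 1 proposes): partner 2 can get 171 next round, worth 0.91 × 171 = 155.61 now. Partner 1 offers 155.61 and keeps 300 − 155.61 = 144.39.
Round 3 (partner 2 proposes): partner 1 can get 144.39 next round, worth 0.43 × 144.39 = 62.0877 now, so partner 2 offers 62.0877, keeping 237.9123.
Round 2 (partner 1 proposes): partner 2 can get 237.9123 next round, worth 0.91 × 237.9123 = 216.500193 now, so partner 1 offers 216.500193, keeping 83.499807.
Round 1 (partner 2 proposes): partner 1 can get 83.499807 next round, worth 0.43 × 83.499807 = 35.90491701 now. Partner 2 offers 35.90491701 and keeps 300 − 35.90491701 = 264.09508299.

35.90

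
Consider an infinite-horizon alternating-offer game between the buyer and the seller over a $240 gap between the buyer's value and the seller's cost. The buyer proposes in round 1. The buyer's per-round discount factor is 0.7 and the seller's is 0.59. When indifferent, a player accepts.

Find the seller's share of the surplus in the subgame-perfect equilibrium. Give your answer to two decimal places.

In a stationary SPE each proposer offers the other exactly their discounted continuation value.
If the buyer keeps x when proposing and the seller keeps y when proposing, then x = 240 − 0.59y and y = 240 − 0.7x.
Solving: x = 240(1 − 0.59) / (1 − 0.7·0.59) = 98.4 / 0.587 ≈ 167.6320.
The seller gets 240 − 167.6320 ≈ 72.3680.

72.37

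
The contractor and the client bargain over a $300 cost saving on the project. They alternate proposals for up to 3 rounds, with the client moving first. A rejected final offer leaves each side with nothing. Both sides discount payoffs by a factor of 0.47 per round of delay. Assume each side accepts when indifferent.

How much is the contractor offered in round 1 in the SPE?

74.73

Round 3 (the client proposes): the contractor will accept anything ≥ 0, so the client offers 0 and keeps 300.
Round 2 (the contractor proposes): the client can get 300 next round, worth 0.47 × 300 = 141 now, so the contractor offers 141, keeping 159.
Round 1 (the client proposes): the contractor can get 159 next round, worth 0.47 × 159 = 74.73 now; the client offers that and keeps 225.27.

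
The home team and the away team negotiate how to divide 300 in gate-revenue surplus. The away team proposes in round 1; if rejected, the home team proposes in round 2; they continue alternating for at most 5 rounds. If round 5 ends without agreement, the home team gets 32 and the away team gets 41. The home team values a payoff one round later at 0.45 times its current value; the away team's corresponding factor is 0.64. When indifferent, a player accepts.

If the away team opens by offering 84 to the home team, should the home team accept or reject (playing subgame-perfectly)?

Accept

Work out the home team's continuation value if the offer is rejected.
Round 5 (the away team proposes): the home team gets 32 if talks fail, so the away team offers 32 and keeps 268.
Round 4 (the home team proposes): the away team can get 268 next round, worth 0.64 × 268 = 171.52 now, so the home team offers 171.52, keeping 128.48.
Round 3 (the away team proposes): the home team can get 128.48 next round, worth 0.45 × 128.48 = 57.816 now; the away team offers that and keeps 242.184.
Round 2 (the home team proposes): the away team can get 242.184 next round, worth 0.64 × 242.184 = 154.99776 now. The home team offers 154.99776 and keeps 300 − 154.99776 = 145.00224.
So by rejecting in round 1, the home team gets 145.00224 next round, worth 0.45 × 145.00224 = 65.251008 now.
Offer 84 ≥ 65.251008, so the home team accepts.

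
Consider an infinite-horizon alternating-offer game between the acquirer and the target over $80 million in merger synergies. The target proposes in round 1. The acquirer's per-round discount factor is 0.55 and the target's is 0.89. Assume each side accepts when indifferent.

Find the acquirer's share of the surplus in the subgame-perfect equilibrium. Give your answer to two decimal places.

9.48

When the target proposes, the acquirer accepts any offer worth at least 0.55 times what the acquirer would get by proposing next round; and vice versa.
This gives x = 80 − 0.55y and y = 80 − 0.89x, where x and y are each side's share when it proposes.
Hence (1 − 0.55·0.89)x = 80(1 − 0.55), i.e. 0.5105·x = 36.
x ≈ 70.5191; the acquirer's share is 80 − x ≈ 9.4809.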